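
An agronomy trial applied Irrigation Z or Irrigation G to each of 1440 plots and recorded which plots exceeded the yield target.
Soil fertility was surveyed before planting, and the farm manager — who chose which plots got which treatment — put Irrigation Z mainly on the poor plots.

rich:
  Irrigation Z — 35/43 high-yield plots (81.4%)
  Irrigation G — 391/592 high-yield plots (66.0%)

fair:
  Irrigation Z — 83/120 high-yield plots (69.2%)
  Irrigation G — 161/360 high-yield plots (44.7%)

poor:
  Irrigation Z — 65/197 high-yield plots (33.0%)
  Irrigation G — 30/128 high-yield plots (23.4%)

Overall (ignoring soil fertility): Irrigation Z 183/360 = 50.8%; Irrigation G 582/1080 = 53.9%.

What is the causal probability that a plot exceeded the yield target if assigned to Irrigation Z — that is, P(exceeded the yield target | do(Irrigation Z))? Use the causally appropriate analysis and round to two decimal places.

The stratified and pooled comparisons disagree (Irrigation Z wins within each soil fertility; Irrigation G wins overall), so the answer turns on the causal role of soil fertility.
Soil fertility is set before the irrigation has any effect — it is not caused by the irrigation — and it independently drives the outcome. That makes it a confounder, so the causal comparison is within soil fertility levels.
Standardising Irrigation Z to the population soil fertility mix: 0.441·35/43 + 0.333·83/120 + 0.226·65/197 = 0.664.

0.66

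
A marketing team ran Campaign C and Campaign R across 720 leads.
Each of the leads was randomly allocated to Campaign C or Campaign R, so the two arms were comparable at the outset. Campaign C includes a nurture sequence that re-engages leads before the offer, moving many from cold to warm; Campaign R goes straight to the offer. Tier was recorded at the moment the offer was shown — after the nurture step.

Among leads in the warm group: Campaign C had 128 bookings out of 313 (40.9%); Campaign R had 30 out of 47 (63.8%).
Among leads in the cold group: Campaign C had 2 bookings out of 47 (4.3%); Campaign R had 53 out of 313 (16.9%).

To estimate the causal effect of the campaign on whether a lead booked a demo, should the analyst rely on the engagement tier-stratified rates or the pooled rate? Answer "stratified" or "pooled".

pooled

Engagement tier is recorded after the campaign and is itself shifted by it — it sits on the causal path from campaign to outcome. Conditioning on a mediator would strip out part of the effect we want; the pooled comparison gives the total causal effect.
Pooled: Campaign C 36.1% vs Campaign R 23.1%; Campaign C is higher overall.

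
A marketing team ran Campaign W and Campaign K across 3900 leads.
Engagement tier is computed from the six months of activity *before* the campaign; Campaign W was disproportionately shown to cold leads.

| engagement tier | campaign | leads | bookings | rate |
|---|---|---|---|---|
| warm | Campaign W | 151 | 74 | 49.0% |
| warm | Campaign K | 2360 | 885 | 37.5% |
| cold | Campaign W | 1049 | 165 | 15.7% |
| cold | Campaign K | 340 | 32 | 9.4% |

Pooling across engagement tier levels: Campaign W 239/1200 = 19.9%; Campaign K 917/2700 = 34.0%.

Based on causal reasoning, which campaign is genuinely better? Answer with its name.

The engagement tier-specific comparison favours Campaign W throughout, but the pooled figures favour Campaign K. The question is whether to condition on engagement tier.
Engagement tier differs across campaigns for reasons unrelated to any effect of the campaign itself, and it separately predicts the outcome — a classic confounder. We must compare within engagement tier levels.
Within each level — warm: 49.0% vs 37.5%; cold: 15.7% vs 9.4% — Campaign W is higher every time.

Campaign W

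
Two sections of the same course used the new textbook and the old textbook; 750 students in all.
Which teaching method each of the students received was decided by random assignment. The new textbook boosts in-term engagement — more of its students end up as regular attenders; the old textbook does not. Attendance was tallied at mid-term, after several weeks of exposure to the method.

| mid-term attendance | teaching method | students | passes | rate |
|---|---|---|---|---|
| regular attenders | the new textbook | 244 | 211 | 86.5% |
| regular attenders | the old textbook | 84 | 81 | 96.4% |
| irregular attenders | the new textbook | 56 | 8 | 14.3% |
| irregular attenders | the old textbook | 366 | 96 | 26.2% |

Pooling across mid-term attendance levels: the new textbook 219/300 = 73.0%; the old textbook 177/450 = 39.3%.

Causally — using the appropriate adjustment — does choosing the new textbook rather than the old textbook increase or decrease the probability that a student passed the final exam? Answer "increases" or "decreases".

the old textbook is higher inside every mid-term attendance stratum but the new textbook is higher in aggregate. Whether to stratify depends on how mid-term attendance relates to the teaching method.
The distribution of mid-term attendance is itself part of what the teaching method does — it is an intermediate outcome. Holding it fixed would remove that part of the effect; the total effect is the pooled difference.
Pooled: the new textbook 73.0% vs the old textbook 39.3%; the new textbook is higher overall.

increases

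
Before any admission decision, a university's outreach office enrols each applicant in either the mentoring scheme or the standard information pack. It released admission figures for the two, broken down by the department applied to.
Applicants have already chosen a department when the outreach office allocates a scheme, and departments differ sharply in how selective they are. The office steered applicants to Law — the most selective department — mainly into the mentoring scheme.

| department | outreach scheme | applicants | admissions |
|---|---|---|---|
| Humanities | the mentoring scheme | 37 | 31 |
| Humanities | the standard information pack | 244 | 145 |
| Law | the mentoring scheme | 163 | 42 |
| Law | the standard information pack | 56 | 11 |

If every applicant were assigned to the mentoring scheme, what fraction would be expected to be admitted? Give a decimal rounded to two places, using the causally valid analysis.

Here department is a common cause — it drives both which outreach scheme a case falls under and the outcome. The crude comparison mixes populations; the stratum-specific rates are the causally relevant ones.
Standardising the mentoring scheme to the population department mix: 0.562·31/37 + 0.438·42/163 = 0.584.

0.58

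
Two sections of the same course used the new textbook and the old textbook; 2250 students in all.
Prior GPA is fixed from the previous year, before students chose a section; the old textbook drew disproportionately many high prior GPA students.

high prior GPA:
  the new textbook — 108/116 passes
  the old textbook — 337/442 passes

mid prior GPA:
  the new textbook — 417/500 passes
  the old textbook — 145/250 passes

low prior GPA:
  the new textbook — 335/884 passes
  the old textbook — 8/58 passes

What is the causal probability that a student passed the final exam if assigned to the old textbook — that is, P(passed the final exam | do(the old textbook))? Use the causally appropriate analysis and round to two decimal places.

0.44

Within every prior GPA band level the new textbook has the higher rate, yet pooled the old textbook does — Simpson's reversal.
Prior GPA band is set before the teaching method has any effect — it is not caused by the teaching method — and it independently drives the outcome. That makes it a confounder, so the causal comparison is within prior GPA band levels.
Standardising the old textbook to the population prior GPA band mix: 0.248·337/442 + 0.333·145/250 + 0.419·8/58 = 0.440.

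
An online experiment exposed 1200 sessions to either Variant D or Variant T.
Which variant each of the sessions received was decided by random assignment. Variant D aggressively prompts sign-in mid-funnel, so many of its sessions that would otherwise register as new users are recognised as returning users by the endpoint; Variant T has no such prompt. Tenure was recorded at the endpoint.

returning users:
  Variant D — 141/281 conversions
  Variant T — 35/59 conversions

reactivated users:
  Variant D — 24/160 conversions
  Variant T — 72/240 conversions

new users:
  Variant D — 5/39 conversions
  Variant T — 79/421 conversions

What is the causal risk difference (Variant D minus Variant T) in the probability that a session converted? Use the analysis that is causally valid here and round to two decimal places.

User tenure lies on the pathway variant → user tenure → outcome, so adjusting for it blocks the indirect effect. For the total causal effect of variant, use the unadjusted pooled rates.
The causal difference is the pooled difference: 0.354 − 0.258 = +0.096.

+0.10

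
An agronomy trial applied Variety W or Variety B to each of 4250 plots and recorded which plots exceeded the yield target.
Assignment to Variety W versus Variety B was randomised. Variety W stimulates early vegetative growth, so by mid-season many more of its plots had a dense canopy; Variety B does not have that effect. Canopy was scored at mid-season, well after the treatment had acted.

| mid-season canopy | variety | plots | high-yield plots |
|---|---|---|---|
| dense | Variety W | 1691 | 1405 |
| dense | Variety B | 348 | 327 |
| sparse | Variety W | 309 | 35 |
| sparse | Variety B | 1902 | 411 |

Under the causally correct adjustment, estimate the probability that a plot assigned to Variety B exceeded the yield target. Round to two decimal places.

0.33

The distribution of mid-season canopy is itself part of what the variety does — it is an intermediate outcome. Holding it fixed would remove that part of the effect; the total effect is the pooled difference.
So P(outcome | do(Variety B)) is just the pooled rate for Variety B: 738/2250 = 0.328.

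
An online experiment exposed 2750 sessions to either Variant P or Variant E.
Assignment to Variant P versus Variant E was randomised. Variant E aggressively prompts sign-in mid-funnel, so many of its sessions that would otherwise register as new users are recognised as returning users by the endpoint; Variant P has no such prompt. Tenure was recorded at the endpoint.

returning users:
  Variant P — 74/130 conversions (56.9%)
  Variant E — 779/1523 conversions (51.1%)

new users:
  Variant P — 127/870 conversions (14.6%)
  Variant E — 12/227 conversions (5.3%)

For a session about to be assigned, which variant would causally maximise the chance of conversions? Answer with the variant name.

Variant E

User tenure lies on the pathway variant → user tenure → outcome, so adjusting for it blocks the indirect effect. For the total causal effect of variant, use the unadjusted pooled rates.
Pooled: Variant P 20.1% vs Variant E 45.2%; Variant E is higher overall.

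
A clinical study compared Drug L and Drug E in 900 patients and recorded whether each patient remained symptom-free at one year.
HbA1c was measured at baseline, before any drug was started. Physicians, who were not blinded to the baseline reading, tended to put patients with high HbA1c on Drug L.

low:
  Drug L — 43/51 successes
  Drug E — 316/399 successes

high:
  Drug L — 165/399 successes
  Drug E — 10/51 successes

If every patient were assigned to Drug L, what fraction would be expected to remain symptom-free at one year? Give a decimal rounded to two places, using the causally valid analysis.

0.63

The stratified and pooled comparisons disagree (Drug L wins within each HbA1c; Drug E wins overall), so the answer turns on the causal role of HbA1c.
The imbalance in HbA1c arose from how patients were allocated, not from anything the drug did; and HbA1c independently affects the outcome. The pooled gap is confounded — condition on HbA1c.
Standardising Drug L to the population HbA1c mix: 0.500·43/51 + 0.500·165/399 = 0.628.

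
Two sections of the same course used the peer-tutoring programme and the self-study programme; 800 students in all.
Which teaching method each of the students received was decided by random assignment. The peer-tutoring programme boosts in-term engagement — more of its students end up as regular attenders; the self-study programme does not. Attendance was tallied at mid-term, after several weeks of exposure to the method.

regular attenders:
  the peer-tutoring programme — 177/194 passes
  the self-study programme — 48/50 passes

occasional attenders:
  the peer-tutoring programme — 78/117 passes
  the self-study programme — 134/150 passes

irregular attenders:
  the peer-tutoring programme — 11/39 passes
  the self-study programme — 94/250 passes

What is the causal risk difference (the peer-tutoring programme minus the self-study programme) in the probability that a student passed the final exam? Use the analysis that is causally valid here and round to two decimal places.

+0.15

Mid-term attendance here is a post-treatment variable shaped by the teaching method; conditioning on it would introduce bias rather than remove it. The overall comparison is the causal one.
The causal difference is the pooled difference: 0.760 − 0.613 = +0.147.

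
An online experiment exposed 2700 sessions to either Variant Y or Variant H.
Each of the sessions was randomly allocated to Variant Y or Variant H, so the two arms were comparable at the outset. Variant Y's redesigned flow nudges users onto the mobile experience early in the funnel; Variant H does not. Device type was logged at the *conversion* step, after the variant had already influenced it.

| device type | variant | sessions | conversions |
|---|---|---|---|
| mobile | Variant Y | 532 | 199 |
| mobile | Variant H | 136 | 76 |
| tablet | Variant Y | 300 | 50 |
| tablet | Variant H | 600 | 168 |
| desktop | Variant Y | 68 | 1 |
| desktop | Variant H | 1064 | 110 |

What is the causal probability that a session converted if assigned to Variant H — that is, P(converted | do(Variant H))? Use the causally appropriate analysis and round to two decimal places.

Variant H is higher inside every device type stratum but Variant Y is higher in aggregate. Whether to stratify depends on how device type relates to the variant.
Device type is downstream of the variant. One should not condition on a consequence of treatment, so the overall rates are the right comparison.
So P(outcome | do(Variant H)) is just the pooled rate for Variant H: 354/1800 = 0.197.

0.20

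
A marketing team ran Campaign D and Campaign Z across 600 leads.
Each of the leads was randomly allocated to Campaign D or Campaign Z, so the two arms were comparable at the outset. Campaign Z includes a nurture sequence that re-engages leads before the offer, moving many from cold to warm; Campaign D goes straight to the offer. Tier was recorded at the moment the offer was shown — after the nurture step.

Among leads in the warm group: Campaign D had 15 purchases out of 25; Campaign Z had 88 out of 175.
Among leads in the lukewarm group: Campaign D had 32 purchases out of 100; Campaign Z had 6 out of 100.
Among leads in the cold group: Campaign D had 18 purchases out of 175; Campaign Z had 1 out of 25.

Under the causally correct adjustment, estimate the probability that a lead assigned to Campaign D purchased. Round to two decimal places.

Because the campaign influences engagement tier, engagement tier is a post-treatment mediator, not a confounder. Stratifying on it would bias the estimate; the causal effect is the crude pooled difference.
So P(outcome | do(Campaign D)) is just the pooled rate for Campaign D: 65/300 = 0.217.

0.22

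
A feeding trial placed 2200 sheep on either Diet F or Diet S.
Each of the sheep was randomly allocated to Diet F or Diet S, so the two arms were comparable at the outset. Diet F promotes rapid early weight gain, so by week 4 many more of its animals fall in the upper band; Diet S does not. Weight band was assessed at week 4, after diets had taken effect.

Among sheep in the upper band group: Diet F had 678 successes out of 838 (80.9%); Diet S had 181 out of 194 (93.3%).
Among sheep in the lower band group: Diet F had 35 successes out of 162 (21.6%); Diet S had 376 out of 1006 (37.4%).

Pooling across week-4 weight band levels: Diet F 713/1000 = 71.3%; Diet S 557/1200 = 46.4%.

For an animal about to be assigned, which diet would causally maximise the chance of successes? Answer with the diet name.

Diet F

The stratified and pooled comparisons disagree (Diet S wins within each week-4 weight band; Diet F wins overall), so the answer turns on the causal role of week-4 weight band.
Stratifying would compare diets among sheep the diets themselves sorted into week-4 weight band groups — a form of selection on an intermediate. The unconditioned pooled rates give the total causal effect.
Pooled: Diet F 71.3% vs Diet S 46.4%; Diet F is higher overall.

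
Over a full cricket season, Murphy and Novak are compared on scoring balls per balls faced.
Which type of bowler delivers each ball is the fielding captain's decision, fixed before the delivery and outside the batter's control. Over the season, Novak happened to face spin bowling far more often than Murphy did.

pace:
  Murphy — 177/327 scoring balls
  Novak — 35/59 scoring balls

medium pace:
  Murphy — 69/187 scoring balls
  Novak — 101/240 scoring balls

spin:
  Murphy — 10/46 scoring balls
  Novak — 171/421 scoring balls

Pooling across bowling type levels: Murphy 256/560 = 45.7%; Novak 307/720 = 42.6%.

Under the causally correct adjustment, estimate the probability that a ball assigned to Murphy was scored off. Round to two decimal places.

0.37

The bowling type-specific comparison favours Novak throughout, but the pooled figures favour Murphy. The question is whether to condition on bowling type.
Here bowling type is a common cause — it drives both which player a case falls under and the outcome. The crude comparison mixes populations; the stratum-specific rates are the causally relevant ones.
Standardising Murphy to the population bowling type mix: 0.302·177/327 + 0.334·69/187 + 0.365·10/46 = 0.366.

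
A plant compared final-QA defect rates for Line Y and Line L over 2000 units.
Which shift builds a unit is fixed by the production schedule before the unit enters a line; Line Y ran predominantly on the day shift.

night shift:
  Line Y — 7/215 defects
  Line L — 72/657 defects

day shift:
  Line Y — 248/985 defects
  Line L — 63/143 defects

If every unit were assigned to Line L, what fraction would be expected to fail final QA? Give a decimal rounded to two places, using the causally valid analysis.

The stratified and pooled comparisons disagree (Line Y wins within each shift; Line L wins overall), so the answer turns on the causal role of shift.
Here shift is a common cause — it drives both which line a case falls under and the outcome. The crude comparison mixes populations; the stratum-specific rates are the causally relevant ones.
Standardising Line L to the population shift mix: 0.436·72/657 + 0.564·63/143 = 0.296.

0.30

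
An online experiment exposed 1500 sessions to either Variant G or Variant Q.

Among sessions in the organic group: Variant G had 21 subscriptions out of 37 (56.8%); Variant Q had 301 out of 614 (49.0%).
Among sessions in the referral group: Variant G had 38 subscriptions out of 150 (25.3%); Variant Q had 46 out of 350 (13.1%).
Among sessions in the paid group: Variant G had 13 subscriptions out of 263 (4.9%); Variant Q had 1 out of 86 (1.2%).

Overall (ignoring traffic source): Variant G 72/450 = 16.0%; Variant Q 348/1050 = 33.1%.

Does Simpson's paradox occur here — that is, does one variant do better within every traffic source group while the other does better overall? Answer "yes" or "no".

yes

Within each traffic source level (organic 56.8% vs 49.0%; referral 25.3% vs 13.1%; paid 4.9% vs 1.2%), Variant G has the higher rate every time. Pooled: 16.0% vs 33.1% — Variant Q has the higher rate overall. The two comparisons disagree.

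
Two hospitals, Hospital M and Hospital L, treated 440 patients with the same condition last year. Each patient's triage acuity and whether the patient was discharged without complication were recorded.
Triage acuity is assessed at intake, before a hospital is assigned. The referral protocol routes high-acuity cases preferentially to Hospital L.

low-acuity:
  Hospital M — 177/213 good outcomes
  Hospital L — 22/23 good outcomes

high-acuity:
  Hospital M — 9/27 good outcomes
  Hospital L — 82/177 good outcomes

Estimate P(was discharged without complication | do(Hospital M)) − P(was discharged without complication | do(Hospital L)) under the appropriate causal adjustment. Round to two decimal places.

-0.13

The stratified and pooled comparisons disagree (Hospital L wins within each triage acuity; Hospital M wins overall), so the answer turns on the causal role of triage acuity.
Nothing the hospital does changes triage acuity; the imbalance is an allocation artefact. With triage acuity also predicting the outcome, the pooled figure is confounded, and the within-stratum comparison is the causal one.
Adjusting over the population distribution of triage acuity: 0.536·(0.831−0.957) + 0.464·(0.333−0.463) = -0.128.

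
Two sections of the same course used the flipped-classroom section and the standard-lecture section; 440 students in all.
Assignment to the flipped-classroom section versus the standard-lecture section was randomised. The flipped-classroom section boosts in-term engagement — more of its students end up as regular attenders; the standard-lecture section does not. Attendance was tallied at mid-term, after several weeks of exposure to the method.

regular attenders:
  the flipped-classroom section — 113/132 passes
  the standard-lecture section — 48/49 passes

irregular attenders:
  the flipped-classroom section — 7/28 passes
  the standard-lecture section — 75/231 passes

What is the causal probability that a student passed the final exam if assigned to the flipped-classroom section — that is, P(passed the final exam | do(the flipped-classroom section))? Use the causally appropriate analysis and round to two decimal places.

The mid-term attendance-specific comparison favours the standard-lecture section throughout, but the pooled figures favour the flipped-classroom section. The question is whether to condition on mid-term attendance.
Mid-term attendance is recorded after the teaching method and is itself shifted by it — it sits on the causal path from teaching method to outcome. Conditioning on a mediator would strip out part of the effect we want; the pooled comparison gives the total causal effect.
So P(outcome | do(the flipped-classroom section)) is just the pooled rate for the flipped-classroom section: 120/160 = 0.750.

0.75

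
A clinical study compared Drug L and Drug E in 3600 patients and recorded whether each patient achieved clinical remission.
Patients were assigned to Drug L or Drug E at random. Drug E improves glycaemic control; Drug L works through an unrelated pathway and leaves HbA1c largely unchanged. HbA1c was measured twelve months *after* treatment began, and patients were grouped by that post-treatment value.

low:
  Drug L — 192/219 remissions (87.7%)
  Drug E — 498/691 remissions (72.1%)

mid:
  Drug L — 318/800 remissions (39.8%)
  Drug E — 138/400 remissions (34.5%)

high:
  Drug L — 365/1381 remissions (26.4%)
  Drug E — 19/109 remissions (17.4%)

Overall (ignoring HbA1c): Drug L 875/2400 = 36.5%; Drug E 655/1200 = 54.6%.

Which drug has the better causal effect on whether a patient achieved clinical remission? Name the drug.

Drug E

Because the drug influences HbA1c, HbA1c is a post-treatment mediator, not a confounder. Stratifying on it would bias the estimate; the causal effect is the crude pooled difference.
Pooled: Drug L 36.5% vs Drug E 54.6%; Drug E is higher overall.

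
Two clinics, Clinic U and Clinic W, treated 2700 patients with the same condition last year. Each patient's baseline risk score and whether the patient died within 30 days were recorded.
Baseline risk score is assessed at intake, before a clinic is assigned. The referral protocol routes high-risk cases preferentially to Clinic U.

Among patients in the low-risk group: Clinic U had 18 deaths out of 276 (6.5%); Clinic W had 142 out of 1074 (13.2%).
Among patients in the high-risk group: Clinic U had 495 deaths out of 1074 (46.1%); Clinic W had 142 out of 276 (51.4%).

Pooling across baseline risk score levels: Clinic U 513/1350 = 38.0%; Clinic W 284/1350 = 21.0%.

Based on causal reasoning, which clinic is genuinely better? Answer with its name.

Clinic U

Within every baseline risk score level Clinic U has the lower rate, yet pooled Clinic W does — Simpson's reversal.
The imbalance in baseline risk score arose from how patients were allocated, not from anything the clinic did; and baseline risk score independently affects the outcome. The pooled gap is confounded — condition on baseline risk score.
Within each level — low-risk: 6.5% vs 13.2%; high-risk: 46.1% vs 51.4% — Clinic U is lower every time.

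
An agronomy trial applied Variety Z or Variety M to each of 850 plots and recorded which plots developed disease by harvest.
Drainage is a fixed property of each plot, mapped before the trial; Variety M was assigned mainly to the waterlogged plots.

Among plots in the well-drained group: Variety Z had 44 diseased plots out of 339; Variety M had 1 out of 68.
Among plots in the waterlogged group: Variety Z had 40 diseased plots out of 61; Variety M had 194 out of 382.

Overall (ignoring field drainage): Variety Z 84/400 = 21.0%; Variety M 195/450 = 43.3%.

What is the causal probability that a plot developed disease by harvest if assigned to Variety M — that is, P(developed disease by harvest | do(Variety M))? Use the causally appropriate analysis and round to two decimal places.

0.27

Field drainage differs across varietys for reasons unrelated to any effect of the variety itself, and it separately predicts the outcome — a classic confounder. We must compare within field drainage levels.
Standardising Variety M to the population field drainage mix: 0.479·1/68 + 0.521·194/382 = 0.272.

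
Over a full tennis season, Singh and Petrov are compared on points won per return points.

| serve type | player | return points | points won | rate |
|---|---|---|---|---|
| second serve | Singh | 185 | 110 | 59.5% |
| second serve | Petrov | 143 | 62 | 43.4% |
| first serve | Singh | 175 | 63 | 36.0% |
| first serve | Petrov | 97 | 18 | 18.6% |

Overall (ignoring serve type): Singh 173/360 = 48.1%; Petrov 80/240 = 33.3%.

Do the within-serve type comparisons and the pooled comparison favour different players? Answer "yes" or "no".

Within each serve type level (second serve 59.5% vs 43.4%; first serve 36.0% vs 18.6%), Singh has the higher rate every time. Pooled: 48.1% vs 33.3% — Singh has the higher rate overall. They agree.

no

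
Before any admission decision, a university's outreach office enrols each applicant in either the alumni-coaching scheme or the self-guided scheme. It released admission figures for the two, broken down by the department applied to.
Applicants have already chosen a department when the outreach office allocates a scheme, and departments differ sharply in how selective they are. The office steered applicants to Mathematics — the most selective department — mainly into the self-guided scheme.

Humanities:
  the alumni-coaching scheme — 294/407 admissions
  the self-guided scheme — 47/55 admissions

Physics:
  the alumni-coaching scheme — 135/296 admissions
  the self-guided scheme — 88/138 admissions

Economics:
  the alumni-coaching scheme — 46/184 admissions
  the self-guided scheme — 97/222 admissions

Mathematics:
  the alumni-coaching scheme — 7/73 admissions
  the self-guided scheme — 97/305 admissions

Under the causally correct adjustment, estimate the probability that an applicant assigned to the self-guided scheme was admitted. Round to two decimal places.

Within every department level the self-guided scheme has the higher rate, yet pooled the alumni-coaching scheme does — Simpson's reversal.
Since department is a pre-existing factor (not a product of the outreach scheme) and it affects the outcome on its own, it is a confounder. The stratified rates, not the pooled rate, identify the causal effect.
Standardising the self-guided scheme to the population department mix: 0.275·47/55 + 0.258·88/138 + 0.242·97/222 + 0.225·97/305 = 0.577.

0.58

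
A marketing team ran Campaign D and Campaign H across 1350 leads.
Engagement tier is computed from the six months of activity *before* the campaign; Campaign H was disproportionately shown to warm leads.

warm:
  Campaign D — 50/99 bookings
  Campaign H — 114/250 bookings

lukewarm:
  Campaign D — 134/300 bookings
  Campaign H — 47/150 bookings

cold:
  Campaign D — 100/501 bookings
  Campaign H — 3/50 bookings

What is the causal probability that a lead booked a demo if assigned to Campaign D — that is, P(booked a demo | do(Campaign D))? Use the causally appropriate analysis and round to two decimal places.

The imbalance in engagement tier arose from how leads were allocated, not from anything the campaign did; and engagement tier independently affects the outcome. The pooled gap is confounded — condition on engagement tier.
Standardising Campaign D to the population engagement tier mix: 0.259·50/99 + 0.333·134/300 + 0.408·100/501 = 0.361.

0.36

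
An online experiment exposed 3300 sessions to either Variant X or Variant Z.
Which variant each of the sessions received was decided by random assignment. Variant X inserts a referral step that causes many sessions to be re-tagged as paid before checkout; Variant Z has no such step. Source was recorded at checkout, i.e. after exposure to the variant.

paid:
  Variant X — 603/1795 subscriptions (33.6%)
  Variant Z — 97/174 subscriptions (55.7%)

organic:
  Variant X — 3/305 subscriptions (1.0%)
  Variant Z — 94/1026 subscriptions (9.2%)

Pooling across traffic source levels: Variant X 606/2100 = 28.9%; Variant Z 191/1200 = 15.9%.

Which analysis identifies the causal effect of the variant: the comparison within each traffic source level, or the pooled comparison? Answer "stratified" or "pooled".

The distribution of traffic source is itself part of what the variant does — it is an intermediate outcome. Holding it fixed would remove that part of the effect; the total effect is the pooled difference.
Pooled: Variant X 28.9% vs Variant Z 15.9%; Variant X is higher overall.

pooled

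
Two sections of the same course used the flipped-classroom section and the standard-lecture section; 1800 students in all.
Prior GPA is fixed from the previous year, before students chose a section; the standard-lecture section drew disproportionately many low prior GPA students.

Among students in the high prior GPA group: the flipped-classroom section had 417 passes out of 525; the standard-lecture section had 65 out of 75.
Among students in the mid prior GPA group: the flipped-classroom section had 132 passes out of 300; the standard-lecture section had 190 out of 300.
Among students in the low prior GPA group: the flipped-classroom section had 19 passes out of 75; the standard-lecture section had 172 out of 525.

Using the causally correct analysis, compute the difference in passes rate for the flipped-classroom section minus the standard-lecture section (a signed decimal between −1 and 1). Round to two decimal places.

Within every prior GPA band level the standard-lecture section has the higher rate, yet pooled the flipped-classroom section does — Simpson's reversal.
Here prior GPA band is a common cause — it drives both which teaching method a case falls under and the outcome. The crude comparison mixes populations; the stratum-specific rates are the causally relevant ones.
Adjusting over the population distribution of prior GPA band: 0.333·(0.794−0.867) + 0.333·(0.440−0.633) + 0.333·(0.253−0.328) = -0.113.

-0.11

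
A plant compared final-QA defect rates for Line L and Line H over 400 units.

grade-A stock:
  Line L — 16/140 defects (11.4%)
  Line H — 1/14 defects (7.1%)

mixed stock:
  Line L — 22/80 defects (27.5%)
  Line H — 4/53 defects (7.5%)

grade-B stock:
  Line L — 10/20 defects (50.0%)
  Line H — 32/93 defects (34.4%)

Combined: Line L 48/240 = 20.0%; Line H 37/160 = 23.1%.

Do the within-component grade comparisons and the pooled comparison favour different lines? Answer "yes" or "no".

Within each component grade level (grade-A stock 11.4% vs 7.1%; mixed stock 27.5% vs 7.5%; grade-B stock 50.0% vs 34.4%), Line H has the lower rate every time. Pooled: 20.0% vs 23.1% — Line L has the lower rate overall. The two comparisons disagree.

yes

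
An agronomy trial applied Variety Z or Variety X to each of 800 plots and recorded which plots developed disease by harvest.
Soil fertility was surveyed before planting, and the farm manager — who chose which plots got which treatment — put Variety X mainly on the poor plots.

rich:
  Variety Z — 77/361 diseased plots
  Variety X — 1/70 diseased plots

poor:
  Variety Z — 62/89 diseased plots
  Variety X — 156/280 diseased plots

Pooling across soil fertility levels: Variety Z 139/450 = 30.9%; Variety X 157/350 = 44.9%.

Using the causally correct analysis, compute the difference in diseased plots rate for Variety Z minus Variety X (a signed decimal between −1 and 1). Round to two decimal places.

Here soil fertility is a common cause — it drives both which variety a case falls under and the outcome. The crude comparison mixes populations; the stratum-specific rates are the causally relevant ones.
Adjusting over the population distribution of soil fertility: 0.539·(0.213−0.014) + 0.461·(0.697−0.557) = +0.172.

+0.17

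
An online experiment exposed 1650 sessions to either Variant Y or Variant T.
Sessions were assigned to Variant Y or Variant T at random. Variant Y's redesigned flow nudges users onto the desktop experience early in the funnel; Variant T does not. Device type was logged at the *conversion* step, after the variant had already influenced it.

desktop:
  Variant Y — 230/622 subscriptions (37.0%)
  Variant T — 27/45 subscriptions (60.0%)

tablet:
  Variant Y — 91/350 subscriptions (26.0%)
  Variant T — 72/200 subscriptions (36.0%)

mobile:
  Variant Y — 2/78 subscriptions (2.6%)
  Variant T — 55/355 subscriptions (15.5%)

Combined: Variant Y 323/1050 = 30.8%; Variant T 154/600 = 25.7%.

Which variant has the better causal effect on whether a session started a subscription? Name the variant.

The distribution of device type is itself part of what the variant does — it is an intermediate outcome. Holding it fixed would remove that part of the effect; the total effect is the pooled difference.
Pooled: Variant Y 30.8% vs Variant T 25.7%; Variant Y is higher overall.

Variant Y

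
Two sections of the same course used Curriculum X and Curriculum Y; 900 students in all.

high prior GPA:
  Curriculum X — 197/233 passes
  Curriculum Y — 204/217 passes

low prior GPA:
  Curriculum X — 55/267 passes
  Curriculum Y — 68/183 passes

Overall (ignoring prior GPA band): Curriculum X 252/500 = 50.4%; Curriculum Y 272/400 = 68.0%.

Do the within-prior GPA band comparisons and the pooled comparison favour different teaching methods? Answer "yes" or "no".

no

Within each prior GPA band level (high prior GPA 84.5% vs 94.0%; low prior GPA 20.6% vs 37.2%), Curriculum Y has the higher rate every time. Pooled: 50.4% vs 68.0% — Curriculum Y has the higher rate overall. They agree.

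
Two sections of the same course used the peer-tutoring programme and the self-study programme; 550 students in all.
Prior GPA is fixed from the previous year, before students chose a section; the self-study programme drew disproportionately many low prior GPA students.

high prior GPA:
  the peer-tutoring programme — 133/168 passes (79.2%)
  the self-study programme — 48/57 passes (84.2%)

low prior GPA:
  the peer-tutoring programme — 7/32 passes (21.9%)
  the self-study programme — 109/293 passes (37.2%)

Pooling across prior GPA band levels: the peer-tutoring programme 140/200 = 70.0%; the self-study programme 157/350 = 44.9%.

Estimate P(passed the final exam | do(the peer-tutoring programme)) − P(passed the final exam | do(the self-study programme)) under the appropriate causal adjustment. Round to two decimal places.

Here prior GPA band is a common cause — it drives both which teaching method a case falls under and the outcome. The crude comparison mixes populations; the stratum-specific rates are the causally relevant ones.
Adjusting over the population distribution of prior GPA band: 0.409·(0.792−0.842) + 0.591·(0.219−0.372) = -0.111.

-0.11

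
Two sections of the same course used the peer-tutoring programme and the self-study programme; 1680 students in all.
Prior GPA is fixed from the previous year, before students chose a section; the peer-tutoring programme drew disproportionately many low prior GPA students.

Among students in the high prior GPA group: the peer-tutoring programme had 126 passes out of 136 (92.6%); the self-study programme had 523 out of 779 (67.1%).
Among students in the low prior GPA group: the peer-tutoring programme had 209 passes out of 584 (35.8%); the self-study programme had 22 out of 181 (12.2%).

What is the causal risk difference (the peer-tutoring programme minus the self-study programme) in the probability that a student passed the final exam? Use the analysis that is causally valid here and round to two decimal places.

The stratified and pooled comparisons disagree (the peer-tutoring programme wins within each prior GPA band; the self-study programme wins overall), so the answer turns on the causal role of prior GPA band.
Prior GPA band is set before the teaching method has any effect — it is not caused by the teaching method — and it independently drives the outcome. That makes it a confounder, so the causal comparison is within prior GPA band levels.
Adjusting over the population distribution of prior GPA band: 0.545·(0.926−0.671) + 0.455·(0.358−0.122) = +0.247.

+0.25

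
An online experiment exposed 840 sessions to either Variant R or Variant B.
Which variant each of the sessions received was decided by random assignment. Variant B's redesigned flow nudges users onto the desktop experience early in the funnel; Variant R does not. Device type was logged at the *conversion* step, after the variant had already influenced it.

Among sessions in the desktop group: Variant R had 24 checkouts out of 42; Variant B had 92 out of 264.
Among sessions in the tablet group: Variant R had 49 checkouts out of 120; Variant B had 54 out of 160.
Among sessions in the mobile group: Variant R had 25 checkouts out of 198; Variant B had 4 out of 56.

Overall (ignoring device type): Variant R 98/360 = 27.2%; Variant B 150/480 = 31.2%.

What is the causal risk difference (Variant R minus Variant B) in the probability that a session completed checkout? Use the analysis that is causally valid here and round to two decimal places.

Device type here is a post-treatment variable shaped by the variant; conditioning on it would introduce bias rather than remove it. The overall comparison is the causal one.
The causal difference is the pooled difference: 0.272 − 0.312 = -0.040.

-0.04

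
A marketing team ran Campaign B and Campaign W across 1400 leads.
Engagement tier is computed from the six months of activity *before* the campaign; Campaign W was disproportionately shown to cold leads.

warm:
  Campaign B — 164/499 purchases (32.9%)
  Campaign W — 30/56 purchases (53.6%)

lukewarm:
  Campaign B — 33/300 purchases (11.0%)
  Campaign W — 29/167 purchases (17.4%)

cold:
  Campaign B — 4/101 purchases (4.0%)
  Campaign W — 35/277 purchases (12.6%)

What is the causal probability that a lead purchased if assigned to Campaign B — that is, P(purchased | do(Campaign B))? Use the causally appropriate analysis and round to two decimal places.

Engagement tier is set before the campaign has any effect — it is not caused by the campaign — and it independently drives the outcome. That makes it a confounder, so the causal comparison is within engagement tier levels.
Standardising Campaign B to the population engagement tier mix: 0.396·164/499 + 0.334·33/300 + 0.270·4/101 = 0.178.

0.18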